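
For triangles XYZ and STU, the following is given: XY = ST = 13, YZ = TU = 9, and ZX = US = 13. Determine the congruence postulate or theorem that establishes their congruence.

The given information matches SSS: All three pairs of corresponding sides are equal (Side-Side-Side).

SSS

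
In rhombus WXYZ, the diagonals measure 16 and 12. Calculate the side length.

In a rhombus, the diagonals bisect each other perpendicularly, creating four congruent right triangles.
Each triangle has legs 8 (half of 16) and 6 (half of 12).
The hypotenuse of each right triangle is a side of the rhombus:
side = sqrt(8^2 + 6^2) = sqrt(100) = 10

10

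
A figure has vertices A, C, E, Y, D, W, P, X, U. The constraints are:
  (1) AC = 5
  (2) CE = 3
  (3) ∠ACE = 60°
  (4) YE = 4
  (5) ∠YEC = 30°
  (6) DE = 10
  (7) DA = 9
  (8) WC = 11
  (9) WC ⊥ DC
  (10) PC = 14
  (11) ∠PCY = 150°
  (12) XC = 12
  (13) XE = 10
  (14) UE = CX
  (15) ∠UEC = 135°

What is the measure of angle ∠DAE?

Step 1: By the law of cosines on triangle ACE: AE² = 5² + 3² − 2·5·3·cos(60°) = 19, so AE = √19.
Step 2: By the inverse law of cosines on triangle DAE: cos(∠DAE) = (9² + √19² − 10²) / (2·9·√19) = 0/78.46 = 0, so ∠DAE = 90°.

Therefore, the measure of angle ∠DAE = 90°.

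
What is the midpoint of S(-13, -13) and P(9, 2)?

The midpoint is the average of the coordinates:
x: (-13 + 9)/2 = -2
y: (-13 + 2)/2 = -11/2
Midpoint = (-2, -11/2)

(-2, -11/2)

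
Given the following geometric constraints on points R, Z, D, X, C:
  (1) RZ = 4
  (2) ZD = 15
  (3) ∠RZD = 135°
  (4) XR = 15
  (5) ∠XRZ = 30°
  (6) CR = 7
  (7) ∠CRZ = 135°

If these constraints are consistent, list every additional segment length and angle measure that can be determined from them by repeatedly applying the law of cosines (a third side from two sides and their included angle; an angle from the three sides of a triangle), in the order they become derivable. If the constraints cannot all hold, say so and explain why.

The constraints are consistent. Derivable facts, in order:
After 1 step:
- RD ≈ 18.05
- ZC ≈ 10.23
- ZX ≈ 11.71
After 2 steps:
- ∠CZR = 28.95°
- ∠DRZ = 35.99°
- ∠RCZ = 16.05°
- ∠RDZ = 9.01°
- ∠RXZ = 9.84°
- ∠RZX = 140.16°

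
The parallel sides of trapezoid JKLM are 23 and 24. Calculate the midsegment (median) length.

The midsegment (median) of a trapezoid connects the midpoints of the non-parallel sides.
Its length is the average of the two bases: (23 + 24) / 2 = 47/2.

47/2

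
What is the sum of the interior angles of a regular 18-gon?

The sum of interior angles of an n-sided polygon is (n - 2) * 180.
For n = 18: (18 - 2) * 180 = 16 * 180 = 2880 degrees.

2880 degrees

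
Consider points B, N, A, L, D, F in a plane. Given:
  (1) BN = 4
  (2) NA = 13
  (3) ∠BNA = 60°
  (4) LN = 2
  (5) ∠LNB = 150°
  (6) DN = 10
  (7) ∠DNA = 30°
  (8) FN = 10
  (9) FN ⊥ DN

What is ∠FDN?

Step 1: By the law of cosines on triangle DNF: DF² = 10² + 10² − 2·10·10·cos(90°) = 200, so DF = 10·√2.
Step 2: By the inverse law of cosines on triangle FDN: cos(∠FDN) = ((10·√2)² + 10² − 10²) / (2·10·√2·10) = 200/282.84 = 0.7071, so ∠FDN = 45°.

Therefore, the measure of angle ∠FDN = 45°.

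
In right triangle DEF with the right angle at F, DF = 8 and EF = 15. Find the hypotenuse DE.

In a right triangle, the square of the hypotenuse equals the sum of the squares of the two legs.
The legs are 8 and 15, so the hypotenuse = sqrt(64 + 225) = sqrt(289) = 17.

17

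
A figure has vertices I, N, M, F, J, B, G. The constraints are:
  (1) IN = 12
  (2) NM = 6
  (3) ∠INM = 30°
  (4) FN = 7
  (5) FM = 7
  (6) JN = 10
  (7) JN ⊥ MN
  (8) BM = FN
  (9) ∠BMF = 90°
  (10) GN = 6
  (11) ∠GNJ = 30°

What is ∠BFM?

From the given relations: BM = FN = 7.
Step 1: By the law of cosines on triangle FMB: FB² = 7² + 7² − 2·7·7·cos(90°) = 98, so FB = 7·√2.
Step 2: By the inverse law of cosines on triangle BFM: cos(∠BFM) = ((7·√2)² + 7² − 7²) / (2·7·√2·7) = 98/138.59 = 0.7071, so ∠BFM = 45°.

Therefore, the measure of angle ∠BFM = 45°.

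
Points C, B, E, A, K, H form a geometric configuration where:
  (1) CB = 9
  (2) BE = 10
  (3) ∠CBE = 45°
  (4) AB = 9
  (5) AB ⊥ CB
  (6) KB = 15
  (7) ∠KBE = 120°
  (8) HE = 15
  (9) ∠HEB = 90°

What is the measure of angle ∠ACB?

Step 1: By the law of cosines on triangle CBA: CA² = 9² + 9² − 2·9·9·cos(90°) = 162, so CA = 9·√2.
Step 2: By the inverse law of cosines on triangle ACB: cos(∠ACB) = ((9·√2)² + 9² − 9²) / (2·9·√2·9) = 162/229.1 = 0.7071, so ∠ACB = 45°.

Therefore, the measure of angle ∠ACB = 45°.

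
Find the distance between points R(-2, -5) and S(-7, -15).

d = sqrt((-5)^2 + (-10)^2) = sqrt(125) = 5*sqrt(5)

5*sqrt(5)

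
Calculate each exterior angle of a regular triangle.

Each exterior angle of a regular n-gon is 360 / n.
For n = 3: 360 / 3 = 120 degrees.

120 degrees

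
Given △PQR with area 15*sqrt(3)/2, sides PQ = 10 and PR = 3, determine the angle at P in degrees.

From the SAS area formula Area = (1/2)ab sin(C), rearranging gives sin(C) = 2*Area/(ab).
sin(C) = 2 * 15*sqrt(3)/2 / (30) = sqrt(3)/2.
Therefore C = arcsin(sqrt(3)/2) = 60°.
Since sin(180° - C) = sin(C), the obtuse angle 120° gives the same area, so C = 60° or C = 120°.

60° or 120°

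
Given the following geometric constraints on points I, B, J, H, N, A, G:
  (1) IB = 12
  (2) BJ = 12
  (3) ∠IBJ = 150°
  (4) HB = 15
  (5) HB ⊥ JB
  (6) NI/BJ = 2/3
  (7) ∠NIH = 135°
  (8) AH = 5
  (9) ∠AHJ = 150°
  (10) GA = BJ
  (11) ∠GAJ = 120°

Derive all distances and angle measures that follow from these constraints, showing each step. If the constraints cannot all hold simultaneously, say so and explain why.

The constraints are consistent.

From the given relations:
  NI = 2/3·BJ = 2/3·12 = 8
  GA = BJ = 12

Step 1: From IB = 12, BJ = 12, and ∠IBJ = 150°, by the law of cosines:
  IJ² = IB² + BJ² - 2·IB·BJ·cos(150°) = 144 + 144 + 249.4 = 537.4
  IJ ≈ 23.18

Step 2: From JB = 12, BH = 15, and ∠JBH = 90°, by the law of cosines:
  JH² = JB² + BH² - 2·JB·BH·cos(90°) = 144 + 225 - 0 = 369
  JH = 3·√41

Step 3: From JH = 3·√41, HA = 5, and ∠JHA = 150°, by the law of cosines:
  JA² = JH² + HA² - 2·JH·HA·cos(150°) = 369 + 25 + 166.4 = 560.4
  JA ≈ 23.67

Step 4: From IB = 12, IJ = 23.18, BJ = 12, by the inverse law of cosines:
  cos(∠BIJ) = (IB² + IJ² - BJ²) / (2·IB·IJ)
  ∠BIJ = 15°

Step 5: From JB = 12, JH = 3·√41, BH = 15, by the inverse law of cosines:
  cos(∠BJH) = (JB² + JH² - BH²) / (2·JB·JH)
  ∠BJH = 51.34°

Step 6: From JB = 12, JI = 23.18, BI = 12, by the inverse law of cosines:
  cos(∠BJI) = (JB² + JI² - BI²) / (2·JB·JI)
  ∠BJI = 15°

Step 7: From HB = 15, HJ = 3·√41, BJ = 12, by the inverse law of cosines:
  cos(∠BHJ) = (HB² + HJ² - BJ²) / (2·HB·HJ)
  ∠BHJ = 38.66°

Step 8: From JA = 23.67, AG = 12, and ∠JAG = 120°, by the law of cosines:
  JG² = JA² + AG² - 2·JA·AG·cos(120°) = 560.4 + 144 + 284.1 = 988.4
  JG ≈ 31.44

Step 9: From JA = 23.67, JH = 3·√41, AH = 5, by the inverse law of cosines:
  cos(∠AJH) = (JA² + JH² - AH²) / (2·JA·JH)
  ∠AJH = 6.06°

Step 10: From AH = 5, AJ = 23.67, HJ = 3·√41, by the inverse law of cosines:
  cos(∠HAJ) = (AH² + AJ² - HJ²) / (2·AH·AJ)
  ∠HAJ = 23.94°

Step 11: From JA = 23.67, JG = 31.44, AG = 12, by the inverse law of cosines:
  cos(∠AJG) = (JA² + JG² - AG²) / (2·JA·JG)
  ∠AJG = 19.3°

Step 12: From GA = 12, GJ = 31.44, AJ = 23.67, by the inverse law of cosines:
  cos(∠AGJ) = (GA² + GJ² - AJ²) / (2·GA·GJ)
  ∠AGJ = 40.7°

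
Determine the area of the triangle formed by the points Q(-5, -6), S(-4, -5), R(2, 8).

The Shoelace formula computes the area from vertex coordinates by summing cross products.
For vertices (-5,-6), (-4,-5), (2,8):
Signed sum = -5*-5 - -4*-6 + -4*8 - 2*-5 + 2*-6 - -5*8
= 1 + -22 + 28 = 7
Area = (1/2)|7| = 7/2.

7/2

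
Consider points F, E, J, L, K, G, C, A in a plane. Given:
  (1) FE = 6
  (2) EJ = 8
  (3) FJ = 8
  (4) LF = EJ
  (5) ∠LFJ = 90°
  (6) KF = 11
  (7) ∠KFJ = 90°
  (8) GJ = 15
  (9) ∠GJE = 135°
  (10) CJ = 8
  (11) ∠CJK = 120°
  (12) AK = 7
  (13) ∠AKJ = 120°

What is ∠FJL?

From the given relations: LF = EJ = 8.
Step 1: By the law of cosines on triangle JFL: JL² = 8² + 8² − 2·8·8·cos(90°) = 128, so JL = 8·√2.
Step 2: By the inverse law of cosines on triangle FJL: cos(∠FJL) = (8² + (8·√2)² − 8²) / (2·8·8·√2) = 128/181.02 = 0.7071, so ∠FJL = 45°.

Therefore, the measure of angle ∠FJL = 45°.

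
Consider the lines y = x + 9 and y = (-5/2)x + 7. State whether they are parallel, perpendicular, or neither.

Slope of line 1: m1 = 1
Slope of line 2: m2 = -5/2
For parallel lines we need equal slopes: 1 != -5/2.
For perpendicular lines we need m1*m2 = -1: (1)(-5/2) = -5/2 != -1.
Since neither condition holds, the lines are neither parallel nor perpendicular.

Neither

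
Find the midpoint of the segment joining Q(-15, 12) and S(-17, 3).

M = ((x₁ + x₂)/2, (y₁ + y₂)/2)
= ((-15 + -17)/2, (12 + 3)/2)
= (-32/2, 15/2) = (-16, 15/2)

(-16, 15/2)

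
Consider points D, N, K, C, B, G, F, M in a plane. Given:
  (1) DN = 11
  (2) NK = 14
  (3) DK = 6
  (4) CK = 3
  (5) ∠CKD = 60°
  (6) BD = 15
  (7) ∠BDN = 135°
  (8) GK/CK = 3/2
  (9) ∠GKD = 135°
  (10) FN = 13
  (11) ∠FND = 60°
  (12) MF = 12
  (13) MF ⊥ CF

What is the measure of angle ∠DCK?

Step 1: By the law of cosines on triangle CKD: CD² = 3² + 6² − 2·3·6·cos(60°) = 27, so CD = 3·√3.
Step 2: By the inverse law of cosines on triangle DCK: cos(∠DCK) = ((3·√3)² + 3² − 6²) / (2·3·√3·3) = 0/31.18 = 0, so ∠DCK = 90°.

Therefore, the measure of angle ∠DCK = 90°.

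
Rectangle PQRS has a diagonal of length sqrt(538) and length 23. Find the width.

The diagonal of a rectangle forms a right triangle with the two sides.
Rearranging the Pythagorean theorem: missing side = sqrt(d^2 - known^2).
= sqrt(538 - 529) = sqrt(9) = 3.

3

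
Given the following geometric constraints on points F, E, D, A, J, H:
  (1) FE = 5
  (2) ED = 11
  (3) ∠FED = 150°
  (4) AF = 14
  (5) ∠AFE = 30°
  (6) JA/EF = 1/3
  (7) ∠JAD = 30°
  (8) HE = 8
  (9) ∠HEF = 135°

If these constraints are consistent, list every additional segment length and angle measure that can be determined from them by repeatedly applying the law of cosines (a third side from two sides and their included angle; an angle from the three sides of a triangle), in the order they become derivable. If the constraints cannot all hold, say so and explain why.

The constraints are consistent. Derivable facts, in order:
After 1 step:
- EA ≈ 9.99
- FD ≈ 15.53
- FH ≈ 12.07
After 2 steps:
- ∠AEF = 135.5°
- ∠DFE = 20.74°
- ∠EAF = 14.5°
- ∠EDF = 9.26°
- ∠EFH = 27.96°
- ∠EHF = 17.04°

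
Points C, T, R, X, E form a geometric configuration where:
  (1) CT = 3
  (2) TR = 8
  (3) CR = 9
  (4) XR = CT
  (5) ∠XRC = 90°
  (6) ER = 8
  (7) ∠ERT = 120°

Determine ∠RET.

Step 1: By the law of cosines on triangle ERT: ET² = 8² + 8² − 2·8·8·cos(120°) = 192, so ET = 8·√3.
Step 2: By the inverse law of cosines on triangle RET: cos(∠RET) = (8² + (8·√3)² − 8²) / (2·8·8·√3) = 192/221.7 = 0.866, so ∠RET = 30°.

Therefore, the measure of angle ∠RET = 30°.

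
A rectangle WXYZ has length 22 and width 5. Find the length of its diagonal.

Using the Pythagorean theorem:
d² = 22² + 5² = 484 + 25 = 509
d = sqrt(509)

sqrt(509)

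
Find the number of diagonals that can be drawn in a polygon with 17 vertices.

Total line segments between 17 vertices = C(17,2) = 136.
Subtract the 17 sides: 136 - 17 = 119 diagonals.

119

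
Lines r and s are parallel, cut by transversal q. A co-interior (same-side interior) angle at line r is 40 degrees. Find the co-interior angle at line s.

Co-interior angles sum to 180: 180 - 40 = 140 degrees.

140 degrees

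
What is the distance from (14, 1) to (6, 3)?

The horizontal distance is |6 - 14| = 8 and the vertical distance is |3 - 1| = 2.
By the Pythagorean theorem, d = sqrt(8^2 + 2^2) = sqrt(68) = 2*sqrt(17).

2*sqrt(17)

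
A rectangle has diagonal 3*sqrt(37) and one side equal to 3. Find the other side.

b = sqrt(d^2 - a^2) = sqrt(333 - 9) = sqrt(324) = 18

18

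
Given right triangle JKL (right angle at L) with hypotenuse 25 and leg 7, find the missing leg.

KL = sqrt(25^2 - 7^2) = sqrt(576) = 24

24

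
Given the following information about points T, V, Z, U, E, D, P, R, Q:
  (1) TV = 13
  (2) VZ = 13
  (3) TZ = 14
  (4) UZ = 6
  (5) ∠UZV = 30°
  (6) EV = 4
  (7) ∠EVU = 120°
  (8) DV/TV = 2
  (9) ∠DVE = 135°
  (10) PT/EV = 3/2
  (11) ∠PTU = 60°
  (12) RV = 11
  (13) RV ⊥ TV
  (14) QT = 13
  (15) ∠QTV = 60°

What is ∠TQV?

Step 1: By the law of cosines on triangle QTV: QV² = 13² + 13² − 2·13·13·cos(60°) = 169, so QV = 13.
Step 2: By the inverse law of cosines on triangle TQV: cos(∠TQV) = (13² + 13² − 13²) / (2·13·13) = 169/338 = 0.5, so ∠TQV = 60°.

Therefore, the measure of angle ∠TQV = 60°.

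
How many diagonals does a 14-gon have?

Each of the 14 vertices connects to 11 non-adjacent vertices via diagonals.
Total connections = 14 × 11 = 154, but each diagonal is counted twice.
Number of diagonals = 154 / 2 = 77.

77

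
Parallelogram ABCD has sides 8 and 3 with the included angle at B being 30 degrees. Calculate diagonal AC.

Using the law of cosines:
d^2 = 8^2 + 3^2 - 2(8)(3)cos(30 degrees)
d^2 = 64 + 9 - 48*sqrt(3)/2
d^2 = 73 - 24*sqrt(3)
d = sqrt(73 - 24*sqrt(3))

sqrt(73 - 24*sqrt(3))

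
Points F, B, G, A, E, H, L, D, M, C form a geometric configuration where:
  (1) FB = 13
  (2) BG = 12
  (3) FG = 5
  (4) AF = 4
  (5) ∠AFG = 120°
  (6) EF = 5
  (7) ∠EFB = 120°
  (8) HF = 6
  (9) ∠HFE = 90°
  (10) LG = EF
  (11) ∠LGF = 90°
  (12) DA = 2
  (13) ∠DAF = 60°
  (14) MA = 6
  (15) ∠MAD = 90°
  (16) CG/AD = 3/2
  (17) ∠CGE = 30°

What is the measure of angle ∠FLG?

From the given relations: LG = EF = 5.
Step 1: By the law of cosines on triangle LGF: LF² = 5² + 5² − 2·5·5·cos(90°) = 50, so LF = 5·√2.
Step 2: By the inverse law of cosines on triangle FLG: cos(∠FLG) = ((5·√2)² + 5² − 5²) / (2·5·√2·5) = 50/70.71 = 0.7071, so ∠FLG = 45°.

Therefore, the measure of angle ∠FLG = 45°.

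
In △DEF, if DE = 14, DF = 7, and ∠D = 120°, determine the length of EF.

By the law of cosines: EF^2 = DE^2 + DF^2 - 2*DE*DF*cos(D)
EF^2 = 14^2 + 7^2 - 2*14*7*cos(120°)
EF^2 = 196 + 49 - 196*(-1/2)
EF^2 = 343
EF = 7*sqrt(7)

7*sqrt(7)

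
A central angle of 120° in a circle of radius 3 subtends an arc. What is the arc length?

The full circumference is 2πr = 2π(3) = 6*pi.
The arc spans 120° out of 360°, which is a fraction of 1/3.
Arc length = 6*pi × 1/3 = 2*pi.

2*pi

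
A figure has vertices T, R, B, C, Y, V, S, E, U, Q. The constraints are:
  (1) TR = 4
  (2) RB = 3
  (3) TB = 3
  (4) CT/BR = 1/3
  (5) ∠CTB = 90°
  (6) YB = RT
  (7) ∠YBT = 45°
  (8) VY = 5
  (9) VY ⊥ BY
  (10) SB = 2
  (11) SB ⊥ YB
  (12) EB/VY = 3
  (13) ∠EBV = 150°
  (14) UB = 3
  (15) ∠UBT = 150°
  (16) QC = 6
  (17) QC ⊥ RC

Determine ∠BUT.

Step 1: By the law of cosines on triangle UBT: UT² = 3² + 3² − 2·3·3·cos(150°) = 33.59, so UT ≈ 5.8.
Step 2: By the inverse law of cosines on triangle BUT: cos(∠BUT) = (3² + 5.8² − 3²) / (2·3·5.8) = 33.59/34.77 = 0.9659, so ∠BUT = 15°.

Therefore, the measure of angle ∠BUT = 15°.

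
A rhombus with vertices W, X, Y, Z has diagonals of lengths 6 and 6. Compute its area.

Area = (6 * 6) / 2 = 36 / 2 = 18

18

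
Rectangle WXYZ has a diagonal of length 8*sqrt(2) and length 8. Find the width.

b = sqrt(d^2 - a^2) = sqrt(128 - 64) = sqrt(64) = 8

8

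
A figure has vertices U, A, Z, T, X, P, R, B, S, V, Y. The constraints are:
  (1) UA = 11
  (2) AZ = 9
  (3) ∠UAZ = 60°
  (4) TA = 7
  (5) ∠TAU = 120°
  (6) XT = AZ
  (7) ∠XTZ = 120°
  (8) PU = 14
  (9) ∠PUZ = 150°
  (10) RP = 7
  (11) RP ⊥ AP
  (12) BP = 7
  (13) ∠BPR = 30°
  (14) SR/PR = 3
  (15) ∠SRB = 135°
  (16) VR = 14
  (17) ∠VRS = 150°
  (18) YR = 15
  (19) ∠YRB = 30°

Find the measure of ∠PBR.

Step 1: By the law of cosines on triangle BPR: BR² = 7² + 7² − 2·7·7·cos(30°) = 13.13, so BR ≈ 3.62.
Step 2: By the inverse law of cosines on triangle PBR: cos(∠PBR) = (7² + 3.62² − 7²) / (2·7·3.62) = 13.13/50.73 = 0.2588, so ∠PBR = 75°.

Therefore, the measure of angle ∠PBR = 75°.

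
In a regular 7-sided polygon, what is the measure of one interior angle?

Each interior angle of a regular n-gon is (n - 2) * 180 / n.
For n = 7: (7 - 2) * 180 / 7 = 900/7 = 900/7 degrees.

900/7 degrees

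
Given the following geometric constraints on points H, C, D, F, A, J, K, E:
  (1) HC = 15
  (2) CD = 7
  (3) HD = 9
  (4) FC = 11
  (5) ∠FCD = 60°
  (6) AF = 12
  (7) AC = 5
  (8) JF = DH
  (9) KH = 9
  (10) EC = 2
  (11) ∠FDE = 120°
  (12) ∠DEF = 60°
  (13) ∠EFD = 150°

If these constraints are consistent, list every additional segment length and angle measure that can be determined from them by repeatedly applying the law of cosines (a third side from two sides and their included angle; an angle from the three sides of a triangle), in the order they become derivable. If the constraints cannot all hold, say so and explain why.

These constraints are not satisfiable: (11), (12) and (13) are the three interior angles of triangle FDE, which must sum to 180°, but 120° + 60° + 150° = 330°. No planar figure meets all of them, so nothing further can be derived.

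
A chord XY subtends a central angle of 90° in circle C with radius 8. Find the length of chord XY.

Chord = 2(8) sin(45°) = 8*sqrt(2)

8*sqrt(2)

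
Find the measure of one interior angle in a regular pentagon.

Each interior angle of a regular n-gon is (n - 2) * 180 / n.
For n = 5: (5 - 2) * 180 / 5 = 540/5 = 108 degrees.

108 degrees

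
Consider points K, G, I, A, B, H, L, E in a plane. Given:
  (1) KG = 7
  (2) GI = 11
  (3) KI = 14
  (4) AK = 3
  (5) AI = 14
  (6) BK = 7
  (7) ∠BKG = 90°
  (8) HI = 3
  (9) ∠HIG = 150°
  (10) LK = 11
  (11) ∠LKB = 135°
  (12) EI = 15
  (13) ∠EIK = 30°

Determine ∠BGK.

Step 1: By the law of cosines on triangle GKB: GB² = 7² + 7² − 2·7·7·cos(90°) = 98, so GB = 7·√2.
Step 2: By the inverse law of cosines on triangle BGK: cos(∠BGK) = ((7·√2)² + 7² − 7²) / (2·7·√2·7) = 98/138.59 = 0.7071, so ∠BGK = 45°.

Therefore, the measure of angle ∠BGK = 45°.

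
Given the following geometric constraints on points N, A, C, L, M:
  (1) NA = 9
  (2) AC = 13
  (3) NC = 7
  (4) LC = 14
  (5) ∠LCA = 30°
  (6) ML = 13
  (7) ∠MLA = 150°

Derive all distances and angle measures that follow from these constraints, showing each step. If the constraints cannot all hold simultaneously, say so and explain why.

The constraints are consistent.

Step 1: From AC = 13, CL = 14, and ∠ACL = 30°, by the law of cosines:
  AL² = AC² + CL² - 2·AC·CL·cos(30°) = 169 + 196 - 315.2 = 49.77
  AL ≈ 7.05

Step 2: From NA = 9, NC = 7, AC = 13, by the inverse law of cosines:
  cos(∠ANC) = (NA² + NC² - AC²) / (2·NA·NC)
  ∠ANC = 108.03°

Step 3: From AC = 13, AN = 9, CN = 7, by the inverse law of cosines:
  cos(∠CAN) = (AC² + AN² - CN²) / (2·AC·AN)
  ∠CAN = 30.8°

Step 4: From CA = 13, CN = 7, AN = 9, by the inverse law of cosines:
  cos(∠ACN) = (CA² + CN² - AN²) / (2·CA·CN)
  ∠ACN = 41.17°

Step 5: From AL = 7.05, LM = 13, and ∠ALM = 150°, by the law of cosines:
  AM² = AL² + LM² - 2·AL·LM·cos(150°) = 49.77 + 169 + 158.8 = 377.6
  AM ≈ 19.43

Step 6: From AC = 13, AL = 7.05, CL = 14, by the inverse law of cosines:
  cos(∠CAL) = (AC² + AL² - CL²) / (2·AC·AL)
  ∠CAL = 82.87°

Step 7: From LA = 7.05, LC = 14, AC = 13, by the inverse law of cosines:
  cos(∠ALC) = (LA² + LC² - AC²) / (2·LA·LC)
  ∠ALC = 67.13°

Step 8: From AL = 7.05, AM = 19.43, LM = 13, by the inverse law of cosines:
  cos(∠LAM) = (AL² + AM² - LM²) / (2·AL·AM)
  ∠LAM = 19.54°

Step 9: From MA = 19.43, ML = 13, AL = 7.05, by the inverse law of cosines:
  cos(∠AML) = (MA² + ML² - AL²) / (2·MA·ML)
  ∠AML = 10.46°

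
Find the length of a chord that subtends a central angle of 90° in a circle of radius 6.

Drop a perpendicular from the center to the chord, bisecting both the chord and the central angle.
Each half-chord = r sin(θ/2) = 6 sin(45°).
The full chord = 2 × 6 × sin(45°) = 6*sqrt(2).

6*sqrt(2)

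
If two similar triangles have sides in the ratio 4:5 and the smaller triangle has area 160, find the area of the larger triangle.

For similar figures, the area ratio equals the square of the side ratio.
Side ratio (the smaller triangle to the larger triangle) = 4:5, so area ratio = 4^2:5^2 = 16:25.
If the area of the smaller triangle is 160, then the area of the larger triangle = 160 * (25/16) = 250.

250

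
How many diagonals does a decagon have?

The number of diagonals in an n-gon is n(n - 3)/2.
For n = 10: 10(10 - 3)/2 = 10 × 7 / 2 = 35.

35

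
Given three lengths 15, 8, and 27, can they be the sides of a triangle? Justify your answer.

The longest side is 27. The other two sides sum to 8 + 15 = 23.
Since 23 ≤ 27, the two shorter sides cannot reach around to close the triangle.

No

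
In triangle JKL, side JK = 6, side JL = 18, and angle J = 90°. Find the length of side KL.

Since angle J = 90°, this is a right triangle and the law of cosines reduces to the Pythagorean theorem.
KL^2 = 6^2 + 18^2 = 360
KL = 6*sqrt(10)

6*sqrt(10)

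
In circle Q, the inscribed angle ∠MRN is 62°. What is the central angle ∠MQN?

The inscribed angle theorem states that a central angle is always twice any inscribed angle that subtends the same arc.
Since the inscribed angle is 62°, the central angle = 2 × 62° = 124°.

124°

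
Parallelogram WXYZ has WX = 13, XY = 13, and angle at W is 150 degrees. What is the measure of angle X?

Opposite sides of a parallelogram are parallel, so consecutive angles form co-interior angles on a transversal.
Co-interior angles sum to 180°, giving angle X = 180 - 150 = 30 degrees.

30 degrees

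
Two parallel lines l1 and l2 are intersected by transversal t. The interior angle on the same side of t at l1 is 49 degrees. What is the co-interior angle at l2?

Co-interior angles (same-side interior) formed by parallel lines and a transversal are supplementary (sum to 180 degrees).
The given angle is 49 degrees.
The co-interior angle = 180 - 49 = 131 degrees.

131 degrees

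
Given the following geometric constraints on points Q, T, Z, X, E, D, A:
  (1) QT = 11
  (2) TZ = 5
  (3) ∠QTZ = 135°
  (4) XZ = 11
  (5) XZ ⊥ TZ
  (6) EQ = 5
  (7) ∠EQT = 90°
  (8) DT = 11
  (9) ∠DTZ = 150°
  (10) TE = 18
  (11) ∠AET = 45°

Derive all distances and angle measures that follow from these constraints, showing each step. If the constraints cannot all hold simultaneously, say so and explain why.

These constraints are not satisfiable: by the triangle inequality in triangle QTE, (1) QT = 11 and (6) EQ = 5 force TE ≤ 11 + 5 = 16, but (10) says TE = 18. No planar figure meets all of them, so nothing further can be derived.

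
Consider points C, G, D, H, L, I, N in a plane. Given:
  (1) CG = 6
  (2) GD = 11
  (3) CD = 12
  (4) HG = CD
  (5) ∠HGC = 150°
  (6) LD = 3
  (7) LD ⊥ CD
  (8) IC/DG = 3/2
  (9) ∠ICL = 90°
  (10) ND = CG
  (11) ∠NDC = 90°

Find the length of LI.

From the given relations: IC = 3/2·DG = 3/2·11 ≈ 16.5.
Step 1: By the law of cosines on triangle LDC: LC² = 3² + 12² − 2·3·12·cos(90°) = 153, so LC = 3·√17.
Step 2: By the law of cosines on triangle LCI: LI² = (3·√17)² + 16.5² − 2·3·√17·16.5·cos(90°) = 425.25, so LI = 9/2·√21.

Therefore, the length of LI = 9/2·√21.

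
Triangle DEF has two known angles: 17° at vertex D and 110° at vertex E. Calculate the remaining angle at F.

By the triangle angle sum property, the three interior angles of any triangle add up to 180°.
We know angle D = 17° and angle E = 110°, so their sum is 127°.
Therefore angle F = 180° - 127° = 53°.

53 degrees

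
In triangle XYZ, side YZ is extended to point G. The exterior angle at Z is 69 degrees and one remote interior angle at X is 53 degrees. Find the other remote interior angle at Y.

angle Y = 69 - 53 = 16 degrees (exterior angle theorem).

16 degrees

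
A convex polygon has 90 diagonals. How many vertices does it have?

Using d = n(n - 3)/2, we solve 90 = n(n - 3)/2.
So n(n - 3) = 180.
Testing n = 15: 15 * 12 = 180 = 180. Correct.
The polygon has 15 sides.

15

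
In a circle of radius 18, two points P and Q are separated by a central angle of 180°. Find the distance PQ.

Drop a perpendicular from the center to the chord, bisecting both the chord and the central angle.
Each half-chord = r sin(θ/2) = 18 sin(90°).
The full chord = 2 × 18 × sin(90°) = 36.

36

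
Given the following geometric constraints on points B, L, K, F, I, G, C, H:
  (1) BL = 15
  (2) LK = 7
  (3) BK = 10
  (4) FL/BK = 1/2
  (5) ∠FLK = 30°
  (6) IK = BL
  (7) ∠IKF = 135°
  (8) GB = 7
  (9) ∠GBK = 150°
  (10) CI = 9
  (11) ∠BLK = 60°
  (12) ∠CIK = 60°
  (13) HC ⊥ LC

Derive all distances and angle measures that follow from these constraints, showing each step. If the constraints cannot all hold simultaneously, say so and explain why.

These constraints are not satisfiable: (1), (2) and (3) fix all three sides of triangle BLK, so by the law of cosines cos(∠BLK) = (15² + 7² − 10²) / (2·15·7) = 0.8286, i.e. ∠BLK ≈ 34.05°, which contradicts (11) ∠BLK = 60°. No planar figure meets all of them, so nothing further can be derived.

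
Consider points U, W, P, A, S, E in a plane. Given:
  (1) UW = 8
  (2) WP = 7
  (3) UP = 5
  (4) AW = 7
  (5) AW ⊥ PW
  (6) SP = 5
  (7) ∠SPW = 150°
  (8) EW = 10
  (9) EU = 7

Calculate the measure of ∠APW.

Step 1: By the law of cosines on triangle PWA: PA² = 7² + 7² − 2·7·7·cos(90°) = 98, so PA = 7·√2.
Step 2: By the inverse law of cosines on triangle APW: cos(∠APW) = ((7·√2)² + 7² − 7²) / (2·7·√2·7) = 98/138.59 = 0.7071, so ∠APW = 45°.

Therefore, the measure of angle ∠APW = 45°.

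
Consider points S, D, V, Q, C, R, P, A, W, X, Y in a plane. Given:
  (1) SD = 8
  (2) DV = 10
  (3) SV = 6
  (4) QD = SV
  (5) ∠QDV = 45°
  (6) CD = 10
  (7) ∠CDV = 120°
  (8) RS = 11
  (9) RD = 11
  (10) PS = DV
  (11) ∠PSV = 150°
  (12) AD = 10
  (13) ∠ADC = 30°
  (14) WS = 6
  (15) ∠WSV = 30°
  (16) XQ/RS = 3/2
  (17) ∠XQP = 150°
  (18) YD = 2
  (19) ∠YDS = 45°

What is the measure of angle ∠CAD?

Step 1: By the law of cosines on triangle ADC: AC² = 10² + 10² − 2·10·10·cos(30°) = 26.79, so AC ≈ 5.18.
Step 2: By the inverse law of cosines on triangle CAD: cos(∠CAD) = (5.18² + 10² − 10²) / (2·5.18·10) = 26.79/103.53 = 0.2588, so ∠CAD = 75°.

Therefore, the measure of angle ∠CAD = 75°.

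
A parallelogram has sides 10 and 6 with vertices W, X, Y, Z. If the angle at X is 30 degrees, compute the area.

The area of a parallelogram equals the product of two adjacent sides times the sine of the included angle.
This is because the height equals 6 * sin(30°) = 3.
Area = 10 * 3 = 30

30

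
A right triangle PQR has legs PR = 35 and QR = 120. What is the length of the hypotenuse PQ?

PQ = sqrt(35^2 + 120^2) = sqrt(15625) = 125

125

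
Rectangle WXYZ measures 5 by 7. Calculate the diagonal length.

Using the Pythagorean theorem:
d² = 5² + 7² = 25 + 49 = 74
d = sqrt(74)

sqrt(74)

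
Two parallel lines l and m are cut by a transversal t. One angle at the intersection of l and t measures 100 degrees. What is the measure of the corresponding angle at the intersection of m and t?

Corresponding angles formed by parallel lines and a transversal are equal.
The given angle is 100 degrees.
The corresponding angle = 100 degrees.

100 degrees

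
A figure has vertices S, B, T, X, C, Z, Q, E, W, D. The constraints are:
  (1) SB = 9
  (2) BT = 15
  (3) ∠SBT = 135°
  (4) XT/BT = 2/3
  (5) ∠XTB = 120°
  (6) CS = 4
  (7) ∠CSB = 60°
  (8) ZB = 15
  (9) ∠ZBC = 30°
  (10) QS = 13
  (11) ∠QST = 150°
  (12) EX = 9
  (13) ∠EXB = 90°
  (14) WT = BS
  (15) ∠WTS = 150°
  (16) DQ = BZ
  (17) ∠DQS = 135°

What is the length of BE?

From the given relations: XT = 2/3·BT = 2/3·15 = 10.
Step 1: By the law of cosines on triangle BTX: BX² = 15² + 10² − 2·15·10·cos(120°) = 475, so BX = 5·√19.
Step 2: By the law of cosines on triangle BXE: BE² = (5·√19)² + 9² − 2·5·√19·9·cos(90°) = 556, so BE = 2·√139.

Therefore, the length of BE = 2·√139.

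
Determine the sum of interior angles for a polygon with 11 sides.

The sum of interior angles of an n-sided polygon is (n - 2) * 180.
For n = 11: (11 - 2) * 180 = 9 * 180 = 1620 degrees.

1620 degrees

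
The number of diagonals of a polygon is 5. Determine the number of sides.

Using d = n(n - 3)/2, we solve 5 = n(n - 3)/2.
So n(n - 3) = 10.
Testing n = 5: 5 * 2 = 10 = 10. Correct.
The polygon has 5 sides.

5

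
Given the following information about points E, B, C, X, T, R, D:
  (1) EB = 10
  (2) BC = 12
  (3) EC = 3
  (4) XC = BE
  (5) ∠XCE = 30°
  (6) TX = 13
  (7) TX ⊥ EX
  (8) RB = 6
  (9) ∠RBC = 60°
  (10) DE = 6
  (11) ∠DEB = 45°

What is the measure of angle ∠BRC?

Step 1: By the law of cosines on triangle RBC: RC² = 6² + 12² − 2·6·12·cos(60°) = 108, so RC = 6·√3.
Step 2: By the inverse law of cosines on triangle BRC: cos(∠BRC) = (6² + (6·√3)² − 12²) / (2·6·6·√3) = 0/124.71 = 0, so ∠BRC = 90°.

Therefore, the measure of angle ∠BRC = 90°.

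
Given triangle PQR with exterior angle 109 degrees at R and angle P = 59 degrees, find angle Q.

The exterior angle theorem states that an exterior angle equals the sum of the two non-adjacent interior angles.
So 109 = 59 + angle Q, which gives angle Q = 109 - 59 = 50 degrees.

50 degrees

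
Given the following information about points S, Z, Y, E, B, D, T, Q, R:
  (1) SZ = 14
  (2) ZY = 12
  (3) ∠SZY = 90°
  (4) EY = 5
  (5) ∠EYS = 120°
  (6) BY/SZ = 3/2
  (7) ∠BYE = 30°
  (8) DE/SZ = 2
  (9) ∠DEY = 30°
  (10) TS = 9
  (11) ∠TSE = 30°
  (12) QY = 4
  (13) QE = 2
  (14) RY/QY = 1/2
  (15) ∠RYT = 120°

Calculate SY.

Step 1: By the law of cosines on triangle SZY: SY² = 14² + 12² − 2·14·12·cos(90°) = 340, so SY = 2·√85.

Therefore, the length of SY = 2·√85.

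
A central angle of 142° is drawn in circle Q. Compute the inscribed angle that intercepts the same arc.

An inscribed angle intercepts an arc from a point on the circle, while the central angle intercepts the same arc from the center.
The inscribed angle is always half the central angle: 142° / 2 = 71°.

71°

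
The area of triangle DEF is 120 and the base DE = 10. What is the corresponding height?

height = 2 * 120 / 10 = 24

24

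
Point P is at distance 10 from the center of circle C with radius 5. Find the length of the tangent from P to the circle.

The tangent, radius, and line from the external point to the center form a right triangle.
The right angle is where the tangent meets the radius.
By the Pythagorean theorem: tangent² + 5² = 10²
tangent² = 100 - 25 = 75
tangent = 5*sqrt(3)

5*sqrt(3)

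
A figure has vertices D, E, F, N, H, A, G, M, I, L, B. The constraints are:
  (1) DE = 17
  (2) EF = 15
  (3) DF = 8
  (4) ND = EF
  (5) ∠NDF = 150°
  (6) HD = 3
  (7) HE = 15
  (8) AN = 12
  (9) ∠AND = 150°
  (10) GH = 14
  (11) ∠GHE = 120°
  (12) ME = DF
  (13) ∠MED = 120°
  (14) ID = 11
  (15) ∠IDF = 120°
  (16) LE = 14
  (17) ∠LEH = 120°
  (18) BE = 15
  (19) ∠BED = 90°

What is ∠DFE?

Step 1: By the inverse law of cosines on triangle DFE: cos(∠DFE) = (8² + 15² − 17²) / (2·8·15) = 0/240 = 0, so ∠DFE = 90°.

Therefore, the measure of angle ∠DFE = 90°.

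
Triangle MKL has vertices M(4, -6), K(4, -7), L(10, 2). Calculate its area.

Using the Shoelace formula for a triangle:
Area = (1/2)|x0(y1 - y2) + x1(y2 - y0) + x2(y0 - y1)|
Area = (1/2)|4(-7 - 2) + 4(2 - -6) + 10(-6 - -7)|
Area = (1/2)|-36 + 32 + 10|
Area = (1/2)|6|
Area = (1/2)(6)
Area = 3

3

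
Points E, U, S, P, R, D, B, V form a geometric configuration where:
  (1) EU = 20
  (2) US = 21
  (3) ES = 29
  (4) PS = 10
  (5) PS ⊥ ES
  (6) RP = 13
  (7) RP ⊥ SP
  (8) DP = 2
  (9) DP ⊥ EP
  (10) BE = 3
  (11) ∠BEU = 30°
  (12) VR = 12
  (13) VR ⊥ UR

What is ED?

Step 1: By the law of cosines on triangle ESP: EP² = 29² + 10² − 2·29·10·cos(90°) = 941, so EP ≈ 30.68.
Step 2: By the law of cosines on triangle EPD: ED² = 30.68² + 2² − 2·30.68·2·cos(90°) = 945, so ED = 3·√105.

Therefore, the length of ED = 3·√105.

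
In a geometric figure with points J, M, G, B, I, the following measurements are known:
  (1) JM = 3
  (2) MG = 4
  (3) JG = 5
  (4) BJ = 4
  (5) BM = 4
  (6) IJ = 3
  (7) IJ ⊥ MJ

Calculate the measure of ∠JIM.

Step 1: By the law of cosines on triangle IJM: IM² = 3² + 3² − 2·3·3·cos(90°) = 18, so IM = 3·√2.
Step 2: By the inverse law of cosines on triangle JIM: cos(∠JIM) = (3² + (3·√2)² − 3²) / (2·3·3·√2) = 18/25.46 = 0.7071, so ∠JIM = 45°.

Therefore, the measure of angle ∠JIM = 45°.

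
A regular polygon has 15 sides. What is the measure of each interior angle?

Each interior angle of a regular n-gon is (n - 2) * 180 / n.
For n = 15: (15 - 2) * 180 / 15 = 2340/15 = 156 degrees.

156 degrees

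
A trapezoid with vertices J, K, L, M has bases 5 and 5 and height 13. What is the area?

Area of a trapezoid = (base1 + base2) * height / 2
Area = (5 + 5) * 13 / 2
Area = 10 * 13 / 2
Area = 130 / 2
Area = 65

65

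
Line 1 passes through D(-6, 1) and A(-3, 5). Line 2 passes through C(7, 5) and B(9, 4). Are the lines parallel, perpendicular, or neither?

Slope of line 1: m1 = (5 - 1)/(-3 - -6) = 4/3 = 4/3
Slope of line 2: m2 = (4 - 5)/(9 - 7) = -1/2 = -1/2
m1 != m2 and m1*m2 = -2/3 != -1. Neither.

Neither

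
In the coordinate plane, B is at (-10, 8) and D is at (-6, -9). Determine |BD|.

d = sqrt((-6 - -10)^2 + (-9 - 8)^2)
d = sqrt(4^2 + -17^2)
d = sqrt(16 + 289)
d = sqrt(305)

sqrt(305)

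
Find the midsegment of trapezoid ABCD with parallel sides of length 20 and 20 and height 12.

The midsegment of a trapezoid = (base1 + base2) / 2
midsegment = (20 + 20) / 2
midsegment = 40 / 2
midsegment = 20

20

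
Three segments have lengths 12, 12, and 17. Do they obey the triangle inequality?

Check all three triangle inequalities:
12 + 12 = 24 > 17 ✓
12 + 17 = 29 > 12 ✓
12 + 17 = 29 > 12 ✓
All conditions hold, so these sides form a valid triangle.

Yes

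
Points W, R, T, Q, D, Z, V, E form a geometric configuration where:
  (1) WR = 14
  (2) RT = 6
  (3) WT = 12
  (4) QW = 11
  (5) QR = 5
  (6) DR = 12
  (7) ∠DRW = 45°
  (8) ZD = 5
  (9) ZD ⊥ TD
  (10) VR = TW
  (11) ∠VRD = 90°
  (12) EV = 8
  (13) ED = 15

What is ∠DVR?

From the given relations: VR = TW = 12.
Step 1: By the law of cosines on triangle VRD: VD² = 12² + 12² − 2·12·12·cos(90°) = 288, so VD = 12·√2.
Step 2: By the inverse law of cosines on triangle DVR: cos(∠DVR) = ((12·√2)² + 12² − 12²) / (2·12·√2·12) = 288/407.29 = 0.7071, so ∠DVR = 45°.

Therefore, the measure of angle ∠DVR = 45°.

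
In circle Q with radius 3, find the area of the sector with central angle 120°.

Sector area = πr² × θ/360
= π × 3² × 1/3
= π × 9 × 1/3
= 3*pi

3*pi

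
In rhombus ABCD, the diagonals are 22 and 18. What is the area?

Area of a rhombus = (d1 * d2) / 2
Area = (22 * 18) / 2
Area = 396 / 2
Area = 198

198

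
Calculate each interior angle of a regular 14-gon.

Each interior angle of a regular n-gon is (n - 2) * 180 / n.
For n = 14: (14 - 2) * 180 / 14 = 2160/14 = 1080/7 degrees.

1080/7 degrees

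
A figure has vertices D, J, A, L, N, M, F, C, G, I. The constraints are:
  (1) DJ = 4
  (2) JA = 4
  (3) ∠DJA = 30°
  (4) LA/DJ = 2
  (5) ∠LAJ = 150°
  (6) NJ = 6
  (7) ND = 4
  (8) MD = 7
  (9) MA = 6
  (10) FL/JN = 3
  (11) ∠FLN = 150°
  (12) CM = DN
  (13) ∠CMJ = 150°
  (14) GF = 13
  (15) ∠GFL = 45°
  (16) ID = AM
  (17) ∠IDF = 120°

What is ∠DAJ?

Step 1: By the law of cosines on triangle AJD: AD² = 4² + 4² − 2·4·4·cos(30°) = 4.29, so AD ≈ 2.07.
Step 2: By the inverse law of cosines on triangle DAJ: cos(∠DAJ) = (2.07² + 4² − 4²) / (2·2.07·4) = 4.29/16.56 = 0.2588, so ∠DAJ = 75°.

Therefore, the measure of angle ∠DAJ = 75°.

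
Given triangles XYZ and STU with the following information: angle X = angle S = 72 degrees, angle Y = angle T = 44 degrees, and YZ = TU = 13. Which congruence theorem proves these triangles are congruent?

The given information matches AAS: Two pairs of corresponding angles and a non-included side are equal (Angle-Angle-Side).

AAS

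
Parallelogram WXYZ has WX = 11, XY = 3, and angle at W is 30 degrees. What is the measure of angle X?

Consecutive angles are supplementary: angle X = 180 - 30 = 150 degrees.

150 degrees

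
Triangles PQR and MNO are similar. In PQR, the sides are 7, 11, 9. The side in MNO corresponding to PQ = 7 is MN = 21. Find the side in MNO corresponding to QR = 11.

Since the triangles are similar, the ratio of corresponding sides is constant.
Scale factor k = MN / PQ = 21 / 7 = 3
NO = k * QR = 3 * 11 = 33

33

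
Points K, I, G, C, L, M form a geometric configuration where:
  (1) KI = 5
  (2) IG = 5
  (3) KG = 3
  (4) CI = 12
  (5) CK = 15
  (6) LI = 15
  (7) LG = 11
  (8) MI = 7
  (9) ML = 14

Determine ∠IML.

Step 1: By the inverse law of cosines on triangle IML: cos(∠IML) = (7² + 14² − 15²) / (2·7·14) = 20/196 = 0.102, so ∠IML = 84.14°.

Therefore, the measure of angle ∠IML = 84.14°.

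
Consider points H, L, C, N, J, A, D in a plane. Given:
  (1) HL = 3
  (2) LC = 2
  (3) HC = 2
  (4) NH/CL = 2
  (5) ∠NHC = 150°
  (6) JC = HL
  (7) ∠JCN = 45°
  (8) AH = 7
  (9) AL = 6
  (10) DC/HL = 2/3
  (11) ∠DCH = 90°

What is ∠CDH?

From the given relations: DC = 2/3·HL = 2/3·3 = 2.
Step 1: By the law of cosines on triangle DCH: DH² = 2² + 2² − 2·2·2·cos(90°) = 8, so DH = 2·√2.
Step 2: By the inverse law of cosines on triangle CDH: cos(∠CDH) = (2² + (2·√2)² − 2²) / (2·2·2·√2) = 8/11.31 = 0.7071, so ∠CDH = 45°.

Therefore, the measure of angle ∠CDH = 45°.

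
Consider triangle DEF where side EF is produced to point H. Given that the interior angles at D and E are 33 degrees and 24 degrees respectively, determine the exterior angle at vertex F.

The interior angle at F is 180 - 33 - 24 = 123 degrees.
The exterior angle and interior angle at F are supplementary:
Exterior angle = 180 - 123 = 57 degrees.

57 degrees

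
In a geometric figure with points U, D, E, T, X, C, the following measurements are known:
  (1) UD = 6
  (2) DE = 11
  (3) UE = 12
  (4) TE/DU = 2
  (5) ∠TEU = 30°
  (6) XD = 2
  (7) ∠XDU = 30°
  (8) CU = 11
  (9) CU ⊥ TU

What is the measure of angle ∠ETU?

From the given relations: TE = 2·DU = 2·6 = 12.
Step 1: By the law of cosines on triangle TEU: TU² = 12² + 12² − 2·12·12·cos(30°) = 38.58, so TU ≈ 6.21.
Step 2: By the inverse law of cosines on triangle ETU: cos(∠ETU) = (12² + 6.21² − 12²) / (2·12·6.21) = 38.58/149.08 = 0.2588, so ∠ETU = 75°.

Therefore, the measure of angle ∠ETU = 75°.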